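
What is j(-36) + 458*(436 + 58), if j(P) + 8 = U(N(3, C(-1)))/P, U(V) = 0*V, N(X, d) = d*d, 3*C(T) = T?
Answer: 226244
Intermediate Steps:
C(T) = T/3
N(X, d) = d²
U(V) = 0
j(P) = -8 (j(P) = -8 + 0/P = -8 + 0 = -8)
j(-36) + 458*(436 + 58) = -8 + 458*(436 + 58) = -8 + 458*494 = -8 + 226252 = 226244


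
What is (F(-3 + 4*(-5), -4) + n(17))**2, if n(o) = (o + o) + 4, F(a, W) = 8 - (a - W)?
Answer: 4225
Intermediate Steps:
F(a, W) = 8 + W - a (F(a, W) = 8 + (W - a) = 8 + W - a)
n(o) = 4 + 2*o (n(o) = 2*o + 4 = 4 + 2*o)
(F(-3 + 4*(-5), -4) + n(17))**2 = ((8 - 4 - (-3 + 4*(-5))) + (4 + 2*17))**2 = ((8 - 4 - (-3 - 20)) + (4 + 34))**2 = ((8 - 4 - 1*(-23)) + 38)**2 = ((8 - 4 + 23) + 38)**2 = (27 + 38)**2 = 65**2 = 4225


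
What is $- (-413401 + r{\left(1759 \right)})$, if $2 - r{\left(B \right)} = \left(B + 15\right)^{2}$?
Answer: $3560475$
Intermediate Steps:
$r{\left(B \right)} = 2 - \left(15 + B\right)^{2}$ ($r{\left(B \right)} = 2 - \left(B + 15\right)^{2} = 2 - \left(15 + B\right)^{2}$)
$- (-413401 + r{\left(1759 \right)}) = - (-413401 + \left(2 - \left(15 + 1759\right)^{2}\right)) = - (-413401 + \left(2 - 1774^{2}\right)) = - (-413401 + \left(2 - 3147076\right)) = - (-413401 - 3147074) = \left(-1\right) \left(-3560475\right) = 3560475$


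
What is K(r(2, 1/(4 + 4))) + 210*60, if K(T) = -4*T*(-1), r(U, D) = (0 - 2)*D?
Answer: 12599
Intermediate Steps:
r(U, D) = -2*D
K(T) = 4*T
K(r(2, 1/(4 + 4))) + 210*60 = 4*(-2/(4 + 4)) + 210*60 = 4*(-2/8) + 12600 = 4*(-2*⅛) + 12600 = 4*(-¼) + 12600 = -1 + 12600 = 12599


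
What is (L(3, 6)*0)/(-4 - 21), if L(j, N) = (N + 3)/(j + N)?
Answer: 0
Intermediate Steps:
L(j, N) = (3 + N)/(N + j)
(L(3, 6)*0)/(-4 - 21) = (((3 + 6)/(6 + 3))*0)/(-4 - 21) = ((9/9)*0)/(-25) = (((⅑)*9)*0)*(-1/25) = (1*0)*(-1/25) = 0*(-1/25) = 0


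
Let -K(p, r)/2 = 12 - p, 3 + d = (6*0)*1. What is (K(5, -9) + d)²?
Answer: 289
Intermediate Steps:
d = -3 (d = -3 + (6*0)*1 = -3 + 0*1 = -3 + 0 = -3)
K(p, r) = -24 + 2*p (K(p, r) = -2*(12 - p) = -24 + 2*p)
(K(5, -9) + d)² = ((-24 + 2*5) - 3)² = ((-24 + 10) - 3)² = (-14 - 3)² = (-17)² = 289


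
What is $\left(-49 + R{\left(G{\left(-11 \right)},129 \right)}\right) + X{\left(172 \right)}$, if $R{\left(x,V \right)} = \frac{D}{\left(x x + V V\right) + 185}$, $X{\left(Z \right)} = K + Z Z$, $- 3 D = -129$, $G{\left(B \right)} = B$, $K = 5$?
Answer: $\frac{500614423}{16947} \approx 29540.0$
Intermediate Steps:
$D = 43$ ($D = \left(- \frac{1}{3}\right) \left(-129\right) = 43$)
$X{\left(Z \right)} = 5 + Z^{2}$ ($X{\left(Z \right)} = 5 + Z Z = 5 + Z^{2}$)
$R{\left(x,V \right)} = \frac{43}{185 + V^{2} + x^{2}}$ ($R{\left(x,V \right)} = \frac{43}{\left(x x + V V\right) + 185} = \frac{43}{\left(x^{2} + V^{2}\right) + 185} = \frac{43}{\left(V^{2} + x^{2}\right) + 185} = \frac{43}{185 + V^{2} + x^{2}}$)
$\left(-49 + R{\left(G{\left(-11 \right)},129 \right)}\right) + X{\left(172 \right)} = \left(-49 + \frac{43}{185 + 129^{2} + \left(-11\right)^{2}}\right) + \left(5 + 172^{2}\right) = \left(-49 + \frac{43}{185 + 16641 + 121}\right) + \left(5 + 29584\right) = \left(-49 + \frac{43}{16947}\right) + 29589 = - \frac{830360}{16947} + 29589 = \frac{500614423}{16947}$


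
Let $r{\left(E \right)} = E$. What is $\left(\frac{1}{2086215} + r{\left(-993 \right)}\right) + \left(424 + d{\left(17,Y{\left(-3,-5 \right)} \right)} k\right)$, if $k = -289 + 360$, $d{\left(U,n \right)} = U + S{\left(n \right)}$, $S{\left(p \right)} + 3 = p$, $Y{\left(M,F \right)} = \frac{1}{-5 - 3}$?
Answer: $\frac{6945009743}{16689720} \approx 416.13$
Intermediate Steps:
$Y{\left(M,F \right)} = - \frac{1}{8}$ ($Y{\left(M,F \right)} = \frac{1}{-8} = - \frac{1}{8}$)
$S{\left(p \right)} = -3 + p$
$d{\left(U,n \right)} = -3 + U + n$ ($d{\left(U,n \right)} = U + \left(-3 + n\right) = -3 + U + n$)
$k = 71$
$\left(\frac{1}{2086215} + r{\left(-993 \right)}\right) + \left(424 + d{\left(17,Y{\left(-3,-5 \right)} \right)} k\right) = \left(\frac{1}{2086215} - 993\right) + \left(424 + \left(-3 + 17 - \frac{1}{8}\right) 71\right) = \left(\frac{1}{2086215} - 993\right) + \left(424 + \frac{111}{8} \cdot 71\right) = - \frac{2071611494}{2086215} + \left(424 + \frac{7881}{8}\right) = - \frac{2071611494}{2086215} + \frac{11273}{8} = \frac{6945009743}{16689720}$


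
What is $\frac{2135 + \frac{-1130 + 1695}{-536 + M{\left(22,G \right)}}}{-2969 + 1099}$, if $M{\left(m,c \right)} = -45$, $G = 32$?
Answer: $- \frac{123987}{108647} \approx -1.1412$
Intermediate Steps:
$\frac{2135 + \frac{-1130 + 1695}{-536 + M{\left(22,G \right)}}}{-2969 + 1099} = \frac{2135 + \frac{-1130 + 1695}{-536 - 45}}{-2969 + 1099} = \frac{2135 + \frac{565}{-581}}{-1870} = \left(2135 + 565 \left(- \frac{1}{581}\right)\right) \left(- \frac{1}{1870}\right) = \left(2135 - \frac{565}{581}\right) \left(- \frac{1}{1870}\right) = \frac{1239870}{581} \left(- \frac{1}{1870}\right) = - \frac{123987}{108647}$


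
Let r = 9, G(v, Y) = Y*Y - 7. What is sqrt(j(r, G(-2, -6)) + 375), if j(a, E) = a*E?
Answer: 2*sqrt(159) ≈ 25.219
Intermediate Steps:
G(v, Y) = -7 + Y**2 (G(v, Y) = Y**2 - 7 = -7 + Y**2)
j(a, E) = E*a
sqrt(j(r, G(-2, -6)) + 375) = sqrt((-7 + (-6)**2)*9 + 375) = sqrt((-7 + 36)*9 + 375) = sqrt(29*9 + 375) = sqrt(261 + 375) = sqrt(636) = 2*sqrt(159)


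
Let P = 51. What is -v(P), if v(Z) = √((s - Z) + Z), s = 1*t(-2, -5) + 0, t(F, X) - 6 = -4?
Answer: -√2 ≈ -1.4142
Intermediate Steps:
t(F, X) = 2 (t(F, X) = 6 - 4 = 2)
s = 2 (s = 1*2 + 0 = 2 + 0 = 2)
v(Z) = √2 (v(Z) = √((2 - Z) + Z) = √2)
-v(P) = -√2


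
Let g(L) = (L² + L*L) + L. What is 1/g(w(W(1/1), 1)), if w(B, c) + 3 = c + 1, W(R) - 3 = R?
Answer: 1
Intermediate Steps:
W(R) = 3 + R
w(B, c) = -2 + c (w(B, c) = -3 + (c + 1) = -3 + (1 + c) = -2 + c)
g(L) = L + 2*L² (g(L) = (L² + L²) + L = 2*L² + L = L + 2*L²)
1/g(w(W(1/1), 1)) = 1/((-2 + 1)*(1 + 2*(-2 + 1))) = 1/(-(1 + 2*(-1))) = 1/(-(1 - 2)) = 1/(-1*(-1)) = 1/1 = 1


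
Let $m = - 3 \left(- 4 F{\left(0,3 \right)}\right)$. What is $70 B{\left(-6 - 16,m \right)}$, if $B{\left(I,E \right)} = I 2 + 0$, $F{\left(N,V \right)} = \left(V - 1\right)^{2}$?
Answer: $-3080$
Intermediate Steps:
$F{\left(N,V \right)} = \left(-1 + V\right)^{2}$
$m = 48$ ($m = - 3 \left(- 4 \left(-1 + 3\right)^{2}\right) = - 3 \left(- 4 \cdot 2^{2}\right) = - 3 \left(\left(-4\right) 4\right) = \left(-3\right) \left(-16\right) = 48$)
$B{\left(I,E \right)} = 2 I$ ($B{\left(I,E \right)} = 2 I + 0 = 2 I$)
$70 B{\left(-6 - 16,m \right)} = 70 \cdot 2 \left(-6 - 16\right) = 70 \cdot 2 \left(-22\right) = 70 \left(-44\right) = -3080$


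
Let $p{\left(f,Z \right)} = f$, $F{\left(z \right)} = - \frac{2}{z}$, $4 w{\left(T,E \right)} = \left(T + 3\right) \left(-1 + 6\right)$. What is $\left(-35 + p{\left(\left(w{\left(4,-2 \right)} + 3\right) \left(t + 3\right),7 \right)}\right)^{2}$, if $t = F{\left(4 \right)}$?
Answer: $\frac{2025}{64} \approx 31.641$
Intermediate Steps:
$w{\left(T,E \right)} = \frac{15}{4} + \frac{5 T}{4}$ ($w{\left(T,E \right)} = \frac{\left(T + 3\right) \left(-1 + 6\right)}{4} = \frac{\left(3 + T\right) 5}{4} = \frac{15 + 5 T}{4} = \frac{15}{4} + \frac{5 T}{4}$)
$t = - \frac{1}{2}$ ($t = - \frac{2}{4} = \left(-2\right) \frac{1}{4} = - \frac{1}{2} \approx -0.5$)
$\left(-35 + p{\left(\left(w{\left(4,-2 \right)} + 3\right) \left(t + 3\right),7 \right)}\right)^{2} = \left(-35 + \left(\left(\frac{15}{4} + \frac{5}{4} \cdot 4\right) + 3\right) \left(- \frac{1}{2} + 3\right)\right)^{2} = \left(-35 + \left(\left(\frac{15}{4} + 5\right) + 3\right) \frac{5}{2}\right)^{2} = \left(-35 + \left(\frac{35}{4} + 3\right) \frac{5}{2}\right)^{2} = \left(-35 + \frac{47}{4} \cdot \frac{5}{2}\right)^{2} = \left(-35 + \frac{235}{8}\right)^{2} = \left(- \frac{45}{8}\right)^{2} = \frac{2025}{64}$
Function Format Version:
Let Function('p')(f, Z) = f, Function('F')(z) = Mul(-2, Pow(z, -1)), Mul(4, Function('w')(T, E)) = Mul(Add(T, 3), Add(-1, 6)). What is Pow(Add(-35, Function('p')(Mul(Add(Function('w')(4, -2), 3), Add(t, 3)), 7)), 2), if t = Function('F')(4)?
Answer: Rational(2025, 64) ≈ 31.641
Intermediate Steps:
Function('w')(T, E) = Add(Rational(15, 4), Mul(Rational(5, 4), T)) (Function('w')(T, E) = Mul(Rational(1, 4), Mul(Add(T, 3), Add(-1, 6))) = Mul(Rational(1, 4), Mul(Add(3, T), 5)) = Mul(Rational(1, 4), Add(15, Mul(5, T))) = Add(Rational(15, 4), Mul(Rational(5, 4), T)))
t = Rational(-1, 2) (t = Mul(-2, Pow(4, -1)) = Mul(-2, Rational(1, 4)) = Rational(-1, 2) ≈ -0.50000)
Pow(Add(-35, Function('p')(Mul(Add(Function('w')(4, -2), 3), Add(t, 3)), 7)), 2) = Pow(Add(-35, Mul(Add(Add(Rational(15, 4), Mul(Rational(5, 4), 4)), 3), Add(Rational(-1, 2), 3))), 2) = Pow(Add(-35, Mul(Add(Add(Rational(15, 4), 5), 3), Rational(5, 2))), 2) = Pow(Add(-35, Mul(Add(Rational(35, 4), 3), Rational(5, 2))), 2) = Pow(Add(-35, Mul(Rational(47, 4), Rational(5, 2))), 2) = Pow(Add(-35, Rational(235, 8)), 2) = Pow(Rational(-45, 8), 2) = Rational(2025, 64)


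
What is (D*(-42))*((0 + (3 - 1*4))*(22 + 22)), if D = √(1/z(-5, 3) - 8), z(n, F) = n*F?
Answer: 6776*I*√15/5 ≈ 5248.7*I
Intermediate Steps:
z(n, F) = F*n
D = 11*I*√15/15 (D = √(1/(3*(-5)) - 8) = √(1/(-15) - 8) = √(-1/15 - 8) = √(-121/15) = 11*I*√15/15 ≈ 2.8402*I)
(D*(-42))*((0 + (3 - 1*4))*(22 + 22)) = ((11*I*√15/15)*(-42))*((0 + (3 - 1*4))*(22 + 22)) = (-154*I*√15/5)*((0 + (3 - 4))*44) = (-154*I*√15/5)*((0 - 1)*44) = (-154*I*√15/5)*(-1*44) = -154*I*√15/5*(-44) = 6776*I*√15/5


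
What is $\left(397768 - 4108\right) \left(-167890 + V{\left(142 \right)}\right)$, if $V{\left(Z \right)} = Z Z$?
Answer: $-58153817160$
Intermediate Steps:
$V{\left(Z \right)} = Z^{2}$
$\left(397768 - 4108\right) \left(-167890 + V{\left(142 \right)}\right) = \left(397768 - 4108\right) \left(-167890 + 142^{2}\right) = 393660 \left(-167890 + 20164\right) = 393660 \left(-147726\right) = -58153817160$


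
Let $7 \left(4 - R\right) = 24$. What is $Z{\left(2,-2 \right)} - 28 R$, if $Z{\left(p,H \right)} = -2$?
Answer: $-18$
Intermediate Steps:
$R = \frac{4}{7}$ ($R = 4 - \frac{24}{7} = \frac{4}{7} \approx 0.57143$)
$Z{\left(2,-2 \right)} - 28 R = -2 - 16 = -18$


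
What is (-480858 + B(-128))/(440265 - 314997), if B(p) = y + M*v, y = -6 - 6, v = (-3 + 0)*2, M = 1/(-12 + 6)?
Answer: -480869/125268 ≈ -3.8387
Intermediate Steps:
M = -⅙ (M = 1/(-6) = -⅙ ≈ -0.16667)
v = -6 (v = -3*2 = -6)
y = -12
B(p) = -11 (B(p) = -12 - ⅙*(-6) = -12 + 1 = -11)
(-480858 + B(-128))/(440265 - 314997) = (-480858 - 11)/(440265 - 314997) = -480869/125268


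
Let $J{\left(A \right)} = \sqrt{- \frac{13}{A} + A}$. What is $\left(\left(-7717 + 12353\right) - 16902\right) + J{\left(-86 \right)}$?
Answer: $-12266 + \frac{i \sqrt{634938}}{86} \approx -12266.0 + 9.2655 i$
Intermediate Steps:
$J{\left(A \right)} = \sqrt{A - \frac{13}{A}}$
$\left(\left(-7717 + 12353\right) - 16902\right) + J{\left(-86 \right)} = \left(\left(-7717 + 12353\right) - 16902\right) + \sqrt{-86 - \frac{13}{-86}} = \left(4636 - 16902\right) + \sqrt{-86 - - \frac{13}{86}} = -12266 + \sqrt{-86 + \frac{13}{86}} = -12266 + \sqrt{- \frac{7383}{86}} = -12266 + \frac{i \sqrt{634938}}{86}$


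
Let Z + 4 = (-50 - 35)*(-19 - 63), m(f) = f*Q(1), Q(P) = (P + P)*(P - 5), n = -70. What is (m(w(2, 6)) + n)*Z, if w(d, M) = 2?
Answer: -599076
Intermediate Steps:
Q(P) = 2*P*(-5 + P) (Q(P) = (2*P)*(-5 + P) = 2*P*(-5 + P))
m(f) = -8*f (m(f) = f*(2*1*(-5 + 1)) = f*(2*1*(-4)) = f*(-8) = -8*f)
Z = 6966 (Z = -4 + (-50 - 35)*(-19 - 63) = -4 - 85*(-82) = -4 + 6970 = 6966)
(m(w(2, 6)) + n)*Z = (-8*2 - 70)*6966 = (-16 - 70)*6966 = -86*6966 = -599076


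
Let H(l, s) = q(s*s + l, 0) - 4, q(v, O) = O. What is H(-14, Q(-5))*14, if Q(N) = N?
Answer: -56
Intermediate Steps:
H(l, s) = -4 (H(l, s) = 0 - 4 = -4)
H(-14, Q(-5))*14 = -4*14 = -56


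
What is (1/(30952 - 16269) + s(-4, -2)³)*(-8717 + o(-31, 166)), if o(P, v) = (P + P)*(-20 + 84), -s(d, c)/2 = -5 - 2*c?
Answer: -1490043525/14683 ≈ -1.0148e+5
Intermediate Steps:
s(d, c) = 10 + 4*c (s(d, c) = -2*(-5 - 2*c) = 10 + 4*c)
o(P, v) = 128*P (o(P, v) = (2*P)*64 = 128*P)
(1/(30952 - 16269) + s(-4, -2)³)*(-8717 + o(-31, 166)) = (1/(30952 - 16269) + (10 + 4*(-2))³)*(-8717 + 128*(-31)) = (1/14683 + (10 - 8)³)*(-8717 - 3968) = (1/14683 + 2³)*(-12685) = (1/14683 + 8)*(-12685) = (117465/14683)*(-12685) = -1490043525/14683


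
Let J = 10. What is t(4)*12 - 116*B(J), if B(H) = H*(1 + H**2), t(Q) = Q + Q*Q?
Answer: -116920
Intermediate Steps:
t(Q) = Q + Q**2
t(4)*12 - 116*B(J) = (4*(1 + 4))*12 - 116*(10 + 10**3) = (4*5)*12 - 116*(10 + 1000) = 20*12 - 116*1010 = 240 - 117160 = -116920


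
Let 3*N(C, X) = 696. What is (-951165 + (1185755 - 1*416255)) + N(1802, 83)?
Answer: -181433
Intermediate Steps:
N(C, X) = 232 (N(C, X) = (1/3)*696 = 232)
(-951165 + (1185755 - 1*416255)) + N(1802, 83) = (-951165 + (1185755 - 1*416255)) + 232 = (-951165 + (1185755 - 416255)) + 232 = (-951165 + 769500) + 232 = -181665 + 232 = -181433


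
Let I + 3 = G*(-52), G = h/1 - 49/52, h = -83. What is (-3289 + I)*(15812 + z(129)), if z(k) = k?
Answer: 17104693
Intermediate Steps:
G = -4365/52 (G = -83/1 - 49/52 = -83*1 - 49*1/52 = -83 - 49/52 = -4365/52 ≈ -83.942)
I = 4362 (I = -3 - 4365/52*(-52) = -3 + 4365 = 4362)
(-3289 + I)*(15812 + z(129)) = (-3289 + 4362)*(15812 + 129) = 1073*15941 = 17104693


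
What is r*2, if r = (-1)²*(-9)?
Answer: -18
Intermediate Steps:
r = -9 (r = 1*(-9) = -9)
r*2 = -9*2 = -18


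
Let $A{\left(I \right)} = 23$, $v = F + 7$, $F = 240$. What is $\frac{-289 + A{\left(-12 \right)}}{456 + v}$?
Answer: $- \frac{14}{37} \approx -0.37838$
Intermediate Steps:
$v = 247$ ($v = 240 + 7 = 247$)
$\frac{-289 + A{\left(-12 \right)}}{456 + v} = \frac{-289 + 23}{456 + 247} = - \frac{266}{703} = \left(-266\right) \frac{1}{703} = - \frac{14}{37}$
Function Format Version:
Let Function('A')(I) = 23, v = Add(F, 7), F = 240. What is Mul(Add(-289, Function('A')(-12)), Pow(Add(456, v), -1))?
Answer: Rational(-14, 37) ≈ -0.37838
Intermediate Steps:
v = 247 (v = Add(240, 7) = 247)
Mul(Add(-289, Function('A')(-12)), Pow(Add(456, v), -1)) = Mul(Add(-289, 23), Pow(Add(456, 247), -1)) = Mul(-266, Pow(703, -1)) = Mul(-266, Rational(1, 703)) = Rational(-14, 37)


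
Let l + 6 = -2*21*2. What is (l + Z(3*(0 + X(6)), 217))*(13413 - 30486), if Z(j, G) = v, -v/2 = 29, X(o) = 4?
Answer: 2526804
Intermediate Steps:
v = -58 (v = -2*29 = -58)
l = -90 (l = -6 - 2*21*2 = -6 - 42*2 = -6 - 84 = -90)
Z(j, G) = -58
(l + Z(3*(0 + X(6)), 217))*(13413 - 30486) = (-90 - 58)*(13413 - 30486) = -148*(-17073) = 2526804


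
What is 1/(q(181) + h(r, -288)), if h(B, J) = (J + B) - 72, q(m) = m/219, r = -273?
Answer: -219/138446 ≈ -0.0015818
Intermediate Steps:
q(m) = m/219 (q(m) = m*(1/219) = m/219)
h(B, J) = -72 + B + J (h(B, J) = (B + J) - 72 = -72 + B + J)
1/(q(181) + h(r, -288)) = 1/((1/219)*181 + (-72 - 273 - 288)) = 1/(181/219 - 633) = 1/(-138446/219) = -219/138446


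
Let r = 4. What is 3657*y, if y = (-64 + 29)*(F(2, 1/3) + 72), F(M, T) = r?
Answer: -9727620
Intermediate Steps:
F(M, T) = 4
y = -2660 (y = (-64 + 29)*(4 + 72) = -35*76 = -2660)
3657*y = 3657*(-2660) = -9727620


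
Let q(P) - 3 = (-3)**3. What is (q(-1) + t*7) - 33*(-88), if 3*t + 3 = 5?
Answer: 8654/3 ≈ 2884.7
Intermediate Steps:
q(P) = -24 (q(P) = 3 + (-3)**3 = 3 - 27 = -24)
t = 2/3 (t = -1 + (1/3)*5 = -1 + 5/3 = 2/3 ≈ 0.66667)
(q(-1) + t*7) - 33*(-88) = (-24 + (2/3)*7) - 33*(-88) = (-24 + 14/3) + 2904 = -58/3 + 2904 = 8654/3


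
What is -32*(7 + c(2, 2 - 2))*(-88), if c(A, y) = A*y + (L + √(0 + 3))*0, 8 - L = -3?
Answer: 19712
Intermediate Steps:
L = 11 (L = 8 - 1*(-3) = 8 + 3 = 11)
c(A, y) = A*y (c(A, y) = A*y + (11 + √(0 + 3))*0 = A*y + (11 + √3)*0 = A*y + 0 = A*y)
-32*(7 + c(2, 2 - 2))*(-88) = -32*(7 + 2*(2 - 2))*(-88) = -32*(7 + 2*0)*(-88) = -32*(7 + 0)*(-88) = -32*7*(-88) = -224*(-88) = 19712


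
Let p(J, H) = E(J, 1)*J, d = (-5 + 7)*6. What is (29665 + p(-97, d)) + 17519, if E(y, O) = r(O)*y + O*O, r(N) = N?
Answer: 56496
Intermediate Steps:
E(y, O) = O² + O*y (E(y, O) = O*y + O*O = O*y + O² = O² + O*y)
d = 12 (d = 2*6 = 12)
p(J, H) = J*(1 + J) (p(J, H) = (1*(1 + J))*J = (1 + J)*J = J*(1 + J))
(29665 + p(-97, d)) + 17519 = (29665 - 97*(1 - 97)) + 17519 = (29665 - 97*(-96)) + 17519 = (29665 + 9312) + 17519 = 38977 + 17519 = 56496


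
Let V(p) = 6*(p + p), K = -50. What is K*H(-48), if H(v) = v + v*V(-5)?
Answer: -141600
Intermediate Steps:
V(p) = 12*p (V(p) = 6*(2*p) = 12*p)
H(v) = -59*v (H(v) = v + v*(12*(-5)) = v + v*(-60) = v - 60*v = -59*v)
K*H(-48) = -(-2950)*(-48) = -50*2832 = -141600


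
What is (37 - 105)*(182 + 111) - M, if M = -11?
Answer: -19913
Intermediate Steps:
(37 - 105)*(182 + 111) - M = (37 - 105)*(182 + 111) - 1*(-11) = -68*293 + 11 = -19924 + 11 = -19913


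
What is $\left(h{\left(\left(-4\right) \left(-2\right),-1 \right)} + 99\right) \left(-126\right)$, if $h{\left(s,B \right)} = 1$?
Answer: $-12600$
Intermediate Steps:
$\left(h{\left(\left(-4\right) \left(-2\right),-1 \right)} + 99\right) \left(-126\right) = \left(1 + 99\right) \left(-126\right) = 100 \left(-126\right) = -12600$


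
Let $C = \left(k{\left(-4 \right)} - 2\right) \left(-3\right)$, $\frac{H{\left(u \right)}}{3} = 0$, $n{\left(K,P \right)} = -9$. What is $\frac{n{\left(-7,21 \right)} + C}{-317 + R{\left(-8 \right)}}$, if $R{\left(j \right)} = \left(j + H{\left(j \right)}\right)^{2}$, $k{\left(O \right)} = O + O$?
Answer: $- \frac{21}{253} \approx -0.083004$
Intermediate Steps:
$k{\left(O \right)} = 2 O$
$H{\left(u \right)} = 0$ ($H{\left(u \right)} = 3 \cdot 0 = 0$)
$C = 30$ ($C = \left(2 \left(-4\right) - 2\right) \left(-3\right) = \left(-8 - 2\right) \left(-3\right) = \left(-10\right) \left(-3\right) = 30$)
$R{\left(j \right)} = j^{2}$ ($R{\left(j \right)} = \left(j + 0\right)^{2} = j^{2}$)
$\frac{n{\left(-7,21 \right)} + C}{-317 + R{\left(-8 \right)}} = \frac{-9 + 30}{-317 + \left(-8\right)^{2}} = \frac{21}{-317 + 64} = \frac{21}{-253} = 21 \left(- \frac{1}{253}\right) = - \frac{21}{253}$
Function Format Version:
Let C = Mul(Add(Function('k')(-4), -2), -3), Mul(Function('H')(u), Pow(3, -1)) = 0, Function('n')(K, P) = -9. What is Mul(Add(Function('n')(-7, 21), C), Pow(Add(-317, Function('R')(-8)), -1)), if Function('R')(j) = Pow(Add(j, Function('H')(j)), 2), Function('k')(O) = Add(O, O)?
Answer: Rational(-21, 253) ≈ -0.083004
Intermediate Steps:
Function('k')(O) = Mul(2, O)
Function('H')(u) = 0 (Function('H')(u) = Mul(3, 0) = 0)
C = 30 (C = Mul(Add(Mul(2, -4), -2), -3) = Mul(Add(-8, -2), -3) = Mul(-10, -3) = 30)
Function('R')(j) = Pow(j, 2) (Function('R')(j) = Pow(Add(j, 0), 2) = Pow(j, 2))
Mul(Add(Function('n')(-7, 21), C), Pow(Add(-317, Function('R')(-8)), -1)) = Mul(Add(-9, 30), Pow(Add(-317, Pow(-8, 2)), -1)) = Mul(21, Pow(Add(-317, 64), -1)) = Mul(21, Pow(-253, -1)) = Mul(21, Rational(-1, 253)) = Rational(-21, 253)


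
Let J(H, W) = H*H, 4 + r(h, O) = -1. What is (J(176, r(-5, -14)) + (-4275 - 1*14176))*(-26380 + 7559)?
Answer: -235733025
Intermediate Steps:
r(h, O) = -5 (r(h, O) = -4 - 1 = -5)
J(H, W) = H²
(J(176, r(-5, -14)) + (-4275 - 1*14176))*(-26380 + 7559) = (176² + (-4275 - 1*14176))*(-26380 + 7559) = (30976 + (-4275 - 14176))*(-18821) = (30976 - 18451)*(-18821) = 12525*(-18821) = -235733025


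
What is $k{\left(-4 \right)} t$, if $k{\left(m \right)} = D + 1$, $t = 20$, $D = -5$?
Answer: $-80$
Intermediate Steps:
$k{\left(m \right)} = -4$ ($k{\left(m \right)} = -5 + 1 = -4$)
$k{\left(-4 \right)} t = \left(-4\right) 20 = -80$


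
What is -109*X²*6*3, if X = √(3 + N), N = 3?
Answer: -11772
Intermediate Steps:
X = √6 (X = √(3 + 3) = √6 ≈ 2.4495)
-109*X²*6*3 = -109*(√6)²*6*3 = -109*6*6*3 = -3924*3 = -109*108 = -11772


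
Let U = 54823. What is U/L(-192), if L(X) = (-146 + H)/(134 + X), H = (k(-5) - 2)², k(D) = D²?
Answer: -3179734/383 ≈ -8302.2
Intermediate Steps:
H = 529 (H = ((-5)² - 2)² = (25 - 2)² = 23² = 529)
L(X) = 383/(134 + X) (L(X) = (-146 + 529)/(134 + X) = 383/(134 + X))
U/L(-192) = 54823/((383/(134 - 192))) = 54823/((383/(-58))) = 54823/((383*(-1/58))) = 54823/(-383/58) = 54823*(-58/383) = -3179734/383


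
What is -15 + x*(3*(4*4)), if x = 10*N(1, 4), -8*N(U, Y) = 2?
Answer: -135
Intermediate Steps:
N(U, Y) = -¼ (N(U, Y) = -⅛*2 = -¼)
x = -5/2 (x = 10*(-¼) = -5/2 ≈ -2.5000)
-15 + x*(3*(4*4)) = -15 - 15*4*4/2 = -15 - 15*16/2 = -15 - 5/2*48 = -15 - 120 = -135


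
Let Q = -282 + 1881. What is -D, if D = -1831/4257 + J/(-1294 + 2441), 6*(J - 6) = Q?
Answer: 1880249/9765558 ≈ 0.19254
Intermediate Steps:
Q = 1599
J = 545/2 (J = 6 + (1/6)*1599 = 6 + 533/2 = 545/2 ≈ 272.50)
D = -1880249/9765558 (D = -1831/4257 + 545/(2*(-1294 + 2441)) = -1831*1/4257 + (545/2)/1147 = -1831/4257 + (545/2)*(1/1147) = -1831/4257 + 545/2294 = -1880249/9765558 ≈ -0.19254)
-D = -1*(-1880249/9765558) = 1880249/9765558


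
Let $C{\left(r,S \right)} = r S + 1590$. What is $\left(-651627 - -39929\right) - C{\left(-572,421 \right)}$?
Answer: $-372476$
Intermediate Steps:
$C{\left(r,S \right)} = 1590 + S r$ ($C{\left(r,S \right)} = S r + 1590 = 1590 + S r$)
$\left(-651627 - -39929\right) - C{\left(-572,421 \right)} = \left(-651627 - -39929\right) - \left(1590 + 421 \left(-572\right)\right) = \left(-651627 + 39929\right) - \left(1590 - 240812\right) = -611698 - -239222 = -611698 + 239222 = -372476$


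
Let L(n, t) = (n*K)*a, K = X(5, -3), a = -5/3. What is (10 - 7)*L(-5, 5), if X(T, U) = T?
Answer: 125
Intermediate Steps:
a = -5/3 (a = -5*1/3 = -5/3 ≈ -1.6667)
K = 5
L(n, t) = -25*n/3 (L(n, t) = (n*5)*(-5/3) = (5*n)*(-5/3) = -25*n/3)
(10 - 7)*L(-5, 5) = (10 - 7)*(-25/3*(-5)) = 3*(125/3) = 125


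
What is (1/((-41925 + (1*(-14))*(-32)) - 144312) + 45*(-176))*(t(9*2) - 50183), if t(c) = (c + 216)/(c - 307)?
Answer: 21340601166457601/53693021 ≈ 3.9746e+8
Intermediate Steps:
t(c) = (216 + c)/(-307 + c)
(1/((-41925 + (1*(-14))*(-32)) - 144312) + 45*(-176))*(t(9*2) - 50183) = (1/((-41925 + (1*(-14))*(-32)) - 144312) + 45*(-176))*((216 + 9*2)/(-307 + 9*2) - 50183) = (1/((-41925 - 14*(-32)) - 144312) - 7920)*((216 + 18)/(-307 + 18) - 50183) = (1/((-41925 + 448) - 144312) - 7920)*(234/(-289) - 50183) = (1/(-41477 - 144312) - 7920)*(-1/289*234 - 50183) = (1/(-185789) - 7920)*(-234/289 - 50183) = (-1/185789 - 7920)*(-14503121/289) = -1471448881/185789*(-14503121/289) = 21340601166457601/53693021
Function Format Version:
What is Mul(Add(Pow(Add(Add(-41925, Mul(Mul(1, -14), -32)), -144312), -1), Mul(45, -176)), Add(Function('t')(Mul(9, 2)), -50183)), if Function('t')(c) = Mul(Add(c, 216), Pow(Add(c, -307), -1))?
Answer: Rational(21340601166457601, 53693021) ≈ 3.9746e+8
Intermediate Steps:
Function('t')(c) = Mul(Pow(Add(-307, c), -1), Add(216, c)) (Function('t')(c) = Mul(Add(216, c), Pow(Add(-307, c), -1)) = Mul(Pow(Add(-307, c), -1), Add(216, c)))
Mul(Add(Pow(Add(Add(-41925, Mul(Mul(1, -14), -32)), -144312), -1), Mul(45, -176)), Add(Function('t')(Mul(9, 2)), -50183)) = Mul(Add(Pow(Add(Add(-41925, Mul(Mul(1, -14), -32)), -144312), -1), Mul(45, -176)), Add(Mul(Pow(Add(-307, Mul(9, 2)), -1), Add(216, Mul(9, 2))), -50183)) = Mul(Add(Pow(Add(Add(-41925, Mul(-14, -32)), -144312), -1), -7920), Add(Mul(Pow(Add(-307, 18), -1), Add(216, 18)), -50183)) = Mul(Add(Pow(Add(Add(-41925, 448), -144312), -1), -7920), Add(Mul(Pow(-289, -1), 234), -50183)) = Mul(Add(Pow(Add(-41477, -144312), -1), -7920), Add(Mul(Rational(-1, 289), 234), -50183)) = Mul(Add(Pow(-185789, -1), -7920), Add(Rational(-234, 289), -50183)) = Mul(Add(Rational(-1, 185789), -7920), Rational(-14503121, 289)) = Mul(Rational(-1471448881, 185789), Rational(-14503121, 289)) = Rational(21340601166457601, 53693021)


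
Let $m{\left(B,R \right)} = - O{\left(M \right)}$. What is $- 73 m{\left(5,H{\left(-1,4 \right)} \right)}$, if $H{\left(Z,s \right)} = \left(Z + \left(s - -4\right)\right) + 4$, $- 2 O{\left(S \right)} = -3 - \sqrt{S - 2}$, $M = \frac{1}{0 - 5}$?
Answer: $\frac{219}{2} + \frac{73 i \sqrt{55}}{10} \approx 109.5 + 54.138 i$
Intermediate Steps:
$M = - \frac{1}{5}$ ($M = \frac{1}{-5} = - \frac{1}{5} \approx -0.2$)
$O{\left(S \right)} = \frac{3}{2} + \frac{\sqrt{-2 + S}}{2}$ ($O{\left(S \right)} = - \frac{-3 - \sqrt{S - 2}}{2} = - \frac{-3 - \sqrt{-2 + S}}{2} = \frac{3}{2} + \frac{\sqrt{-2 + S}}{2}$)
$H{\left(Z,s \right)} = 8 + Z + s$ ($H{\left(Z,s \right)} = \left(Z + \left(s + 4\right)\right) + 4 = \left(Z + \left(4 + s\right)\right) + 4 = \left(4 + Z + s\right) + 4 = 8 + Z + s$)
$m{\left(B,R \right)} = - \frac{3}{2} - \frac{i \sqrt{55}}{10}$ ($m{\left(B,R \right)} = - (\frac{3}{2} + \frac{\sqrt{-2 - \frac{1}{5}}}{2}) = - (\frac{3}{2} + \frac{\sqrt{- \frac{11}{5}}}{2}) = - (\frac{3}{2} + \frac{\frac{1}{5} i \sqrt{55}}{2}) = - (\frac{3}{2} + \frac{i \sqrt{55}}{10}) = - \frac{3}{2} - \frac{i \sqrt{55}}{10}$)
$- 73 m{\left(5,H{\left(-1,4 \right)} \right)} = - 73 \left(- \frac{3}{2} - \frac{i \sqrt{55}}{10}\right) = \frac{219}{2} + \frac{73 i \sqrt{55}}{10}$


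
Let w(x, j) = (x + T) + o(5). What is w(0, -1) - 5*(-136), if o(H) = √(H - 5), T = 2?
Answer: 682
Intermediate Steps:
o(H) = √(-5 + H)
w(x, j) = 2 + x (w(x, j) = (x + 2) + √(-5 + 5) = (2 + x) + √0 = (2 + x) + 0 = 2 + x)
w(0, -1) - 5*(-136) = (2 + 0) - 5*(-136) = 2 + 680 = 682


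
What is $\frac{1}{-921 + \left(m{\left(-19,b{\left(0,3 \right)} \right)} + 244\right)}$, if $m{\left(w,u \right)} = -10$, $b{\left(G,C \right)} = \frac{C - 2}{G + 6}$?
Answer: $- \frac{1}{687} \approx -0.0014556$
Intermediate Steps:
$b{\left(G,C \right)} = \frac{-2 + C}{6 + G}$
$\frac{1}{-921 + \left(m{\left(-19,b{\left(0,3 \right)} \right)} + 244\right)} = \frac{1}{-921 + \left(-10 + 244\right)} = \frac{1}{-921 + 234} = \frac{1}{-687} = - \frac{1}{687}$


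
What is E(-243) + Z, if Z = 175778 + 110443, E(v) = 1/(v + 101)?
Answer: 40643381/142 ≈ 2.8622e+5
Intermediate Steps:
E(v) = 1/(101 + v)
Z = 286221
E(-243) + Z = 1/(101 - 243) + 286221 = 1/(-142) + 286221 = -1/142 + 286221 = 40643381/142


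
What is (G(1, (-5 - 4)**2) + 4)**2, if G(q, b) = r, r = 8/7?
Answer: 1296/49 ≈ 26.449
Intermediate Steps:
r = 8/7 (r = 8*(1/7) = 8/7 ≈ 1.1429)
G(q, b) = 8/7
(G(1, (-5 - 4)**2) + 4)**2 = (8/7 + 4)**2 = (36/7)**2 = 1296/49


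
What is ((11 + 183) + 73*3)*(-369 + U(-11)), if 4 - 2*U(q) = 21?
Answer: -311815/2 ≈ -1.5591e+5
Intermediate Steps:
U(q) = -17/2 (U(q) = 2 - 1/2*21 = 2 - 21/2 = -17/2)
((11 + 183) + 73*3)*(-369 + U(-11)) = ((11 + 183) + 73*3)*(-369 - 17/2) = (194 + 219)*(-755/2) = 413*(-755/2) = -311815/2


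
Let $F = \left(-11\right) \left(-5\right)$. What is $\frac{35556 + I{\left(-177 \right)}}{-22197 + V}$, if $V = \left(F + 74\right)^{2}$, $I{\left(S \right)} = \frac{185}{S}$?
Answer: $- \frac{6293227}{983412} \approx -6.3994$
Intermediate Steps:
$F = 55$
$V = 16641$ ($V = \left(55 + 74\right)^{2} = 129^{2} = 16641$)
$\frac{35556 + I{\left(-177 \right)}}{-22197 + V} = \frac{35556 + \frac{185}{-177}}{-22197 + 16641} = \frac{35556 + 185 \left(- \frac{1}{177}\right)}{-5556} = \left(35556 - \frac{185}{177}\right) \left(- \frac{1}{5556}\right) = \frac{6293227}{177} \left(- \frac{1}{5556}\right) = - \frac{6293227}{983412}$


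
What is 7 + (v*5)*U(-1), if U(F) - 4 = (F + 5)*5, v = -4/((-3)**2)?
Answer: -139/3 ≈ -46.333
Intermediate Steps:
v = -4/9 ≈ -0.44444
U(F) = 29 + 5*F (U(F) = 4 + (F + 5)*5 = 4 + (5 + F)*5 = 4 + (25 + 5*F) = 29 + 5*F)
7 + (v*5)*U(-1) = 7 + (-4/9*5)*(29 + 5*(-1)) = 7 - 20*(29 - 5)/9 = 7 - 20/9*24 = 7 - 160/3 = -139/3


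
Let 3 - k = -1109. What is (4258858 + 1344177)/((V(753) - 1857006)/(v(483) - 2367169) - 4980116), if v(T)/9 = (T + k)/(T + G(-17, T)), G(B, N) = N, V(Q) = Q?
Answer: -4270765693526155/3795961512567962 ≈ -1.1251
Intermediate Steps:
k = 1112 (k = 3 - 1*(-1109) = 3 + 1109 = 1112)
v(T) = 9*(1112 + T)/(2*T) (v(T) = 9*((T + 1112)/(T + T)) = 9*((1112 + T)/((2*T))) = 9*((1112 + T)*(1/(2*T))) = 9*((1112 + T)/(2*T)) = 9*(1112 + T)/(2*T))
(4258858 + 1344177)/((V(753) - 1857006)/(v(483) - 2367169) - 4980116) = (4258858 + 1344177)/((753 - 1857006)/((9/2 + 5004/483) - 2367169) - 4980116) = 5603035/(-1856253/((9/2 + 5004*(1/483)) - 2367169) - 4980116) = 5603035/(-1856253/((9/2 + 1668/161) - 2367169) - 4980116) = 5603035/(-1856253/(4785/322 - 2367169) - 4980116) = 5603035/(-1856253/(-762223633/322) - 4980116) = 5603035/(-1856253*(-322/762223633) - 4980116) = 5603035/(597713466/762223633 - 4980116) = 5603035/(-3795961512567962/762223633) = 5603035*(-762223633/3795961512567962) = -4270765693526155/3795961512567962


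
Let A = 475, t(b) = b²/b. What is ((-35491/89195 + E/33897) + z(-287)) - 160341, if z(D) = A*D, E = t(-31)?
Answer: -896953921624862/3023442915 ≈ -2.9667e+5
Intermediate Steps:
t(b) = b
E = -31
z(D) = 475*D
((-35491/89195 + E/33897) + z(-287)) - 160341 = ((-35491/89195 - 31/33897) + 475*(-287)) - 160341 = ((-35491*1/89195 - 31*1/33897) - 136325) - 160341 = ((-35491/89195 - 31/33897) - 136325) - 160341 = (-1205803472/3023442915 - 136325) - 160341 = -412172061190847/3023442915 - 160341 = -896953921624862/3023442915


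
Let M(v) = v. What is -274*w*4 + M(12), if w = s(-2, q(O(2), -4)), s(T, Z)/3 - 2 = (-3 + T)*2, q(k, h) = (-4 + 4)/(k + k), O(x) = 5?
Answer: 26316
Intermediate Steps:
q(k, h) = 0 (q(k, h) = 0/((2*k)) = 0*(1/(2*k)) = 0)
s(T, Z) = -12 + 6*T (s(T, Z) = 6 + 3*((-3 + T)*2) = 6 + 3*(-6 + 2*T) = 6 + (-18 + 6*T) = -12 + 6*T)
w = -24 (w = -12 + 6*(-2) = -12 - 12 = -24)
-274*w*4 + M(12) = -(-6576)*4 + 12 = -274*(-96) + 12 = 26304 + 12 = 26316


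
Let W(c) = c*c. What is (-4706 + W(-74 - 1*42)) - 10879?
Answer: -2129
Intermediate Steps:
W(c) = c²
(-4706 + W(-74 - 1*42)) - 10879 = (-4706 + (-74 - 1*42)²) - 10879 = (-4706 + (-74 - 42)²) - 10879 = (-4706 + (-116)²) - 10879 = (-4706 + 13456) - 10879 = 8750 - 10879 = -2129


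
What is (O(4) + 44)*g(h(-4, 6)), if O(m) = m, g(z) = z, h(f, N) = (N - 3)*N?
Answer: 864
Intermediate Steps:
h(f, N) = N*(-3 + N) (h(f, N) = (-3 + N)*N = N*(-3 + N))
(O(4) + 44)*g(h(-4, 6)) = (4 + 44)*(6*(-3 + 6)) = 48*(6*3) = 48*18 = 864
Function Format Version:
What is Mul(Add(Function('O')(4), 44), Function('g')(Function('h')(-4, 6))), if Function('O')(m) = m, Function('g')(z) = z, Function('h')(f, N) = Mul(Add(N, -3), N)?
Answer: 864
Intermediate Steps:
Function('h')(f, N) = Mul(N, Add(-3, N)) (Function('h')(f, N) = Mul(Add(-3, N), N) = Mul(N, Add(-3, N)))
Mul(Add(Function('O')(4), 44), Function('g')(Function('h')(-4, 6))) = Mul(Add(4, 44), Mul(6, Add(-3, 6))) = Mul(48, Mul(6, 3)) = Mul(48, 18) = 864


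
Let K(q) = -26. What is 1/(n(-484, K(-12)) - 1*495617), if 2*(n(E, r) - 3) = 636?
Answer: -1/495296 ≈ -2.0190e-6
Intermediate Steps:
n(E, r) = 321 (n(E, r) = 3 + (1/2)*636 = 3 + 318 = 321)
1/(n(-484, K(-12)) - 1*495617) = 1/(321 - 1*495617) = 1/(321 - 495617) = 1/(-495296) = -1/495296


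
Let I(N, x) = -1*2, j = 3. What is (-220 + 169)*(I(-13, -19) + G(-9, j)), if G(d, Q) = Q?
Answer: -51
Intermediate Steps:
I(N, x) = -2
(-220 + 169)*(I(-13, -19) + G(-9, j)) = (-220 + 169)*(-2 + 3) = -51*1 = -51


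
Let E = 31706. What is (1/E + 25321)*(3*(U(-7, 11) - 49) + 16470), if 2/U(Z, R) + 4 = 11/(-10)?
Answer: 222761384491317/539002 ≈ 4.1328e+8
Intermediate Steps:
U(Z, R) = -20/51 (U(Z, R) = 2/(-4 + 11/(-10)) = 2/(-4 + 11*(-1/10)) = 2/(-4 - 11/10) = 2/(-51/10) = 2*(-10/51) = -20/51)
(1/E + 25321)*(3*(U(-7, 11) - 49) + 16470) = (1/31706 + 25321)*(3*(-20/51 - 49) + 16470) = (1/31706 + 25321)*(3*(-2519/51) + 16470) = 802827627*(-2519/17 + 16470)/31706 = (802827627/31706)*(277471/17) = 222761384491317/539002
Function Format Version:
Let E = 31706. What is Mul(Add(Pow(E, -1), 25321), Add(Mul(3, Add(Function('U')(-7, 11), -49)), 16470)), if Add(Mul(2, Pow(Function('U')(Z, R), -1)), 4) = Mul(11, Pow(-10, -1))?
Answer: Rational(222761384491317, 539002) ≈ 4.1328e+8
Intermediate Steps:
Function('U')(Z, R) = Rational(-20, 51) (Function('U')(Z, R) = Mul(2, Pow(Add(-4, Mul(11, Pow(-10, -1))), -1)) = Mul(2, Pow(Add(-4, Mul(11, Rational(-1, 10))), -1)) = Mul(2, Pow(Add(-4, Rational(-11, 10)), -1)) = Mul(2, Pow(Rational(-51, 10), -1)) = Mul(2, Rational(-10, 51)) = Rational(-20, 51))
Mul(Add(Pow(E, -1), 25321), Add(Mul(3, Add(Function('U')(-7, 11), -49)), 16470)) = Mul(Add(Pow(31706, -1), 25321), Add(Mul(3, Add(Rational(-20, 51), -49)), 16470)) = Mul(Add(Rational(1, 31706), 25321), Add(Mul(3, Rational(-2519, 51)), 16470)) = Mul(Rational(802827627, 31706), Add(Rational(-2519, 17), 16470)) = Mul(Rational(802827627, 31706), Rational(277471, 17)) = Rational(222761384491317, 539002)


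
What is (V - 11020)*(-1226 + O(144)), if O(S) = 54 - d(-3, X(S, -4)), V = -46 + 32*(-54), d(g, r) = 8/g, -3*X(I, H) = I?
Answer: 44881352/3 ≈ 1.4960e+7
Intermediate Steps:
X(I, H) = -I/3
V = -1774 (V = -46 - 1728 = -1774)
O(S) = 170/3 (O(S) = 54 - 8/(-3) = 54 - 8*(-1)/3 = 54 - 1*(-8/3) = 54 + 8/3 = 170/3)
(V - 11020)*(-1226 + O(144)) = (-1774 - 11020)*(-1226 + 170/3) = -12794*(-3508/3) = 44881352/3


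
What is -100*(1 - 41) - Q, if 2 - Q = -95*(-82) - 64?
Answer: 11724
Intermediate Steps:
Q = -7724 (Q = 2 - (-95*(-82) - 64) = 2 - (7790 - 64) = 2 - 1*7726 = 2 - 7726 = -7724)
-100*(1 - 41) - Q = -100*(1 - 41) - 1*(-7724) = -100*(-40) + 7724 = 4000 + 7724 = 11724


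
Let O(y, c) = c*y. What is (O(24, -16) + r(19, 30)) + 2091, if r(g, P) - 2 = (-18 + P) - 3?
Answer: 1718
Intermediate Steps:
r(g, P) = -19 + P (r(g, P) = 2 + ((-18 + P) - 3) = 2 + (-21 + P) = -19 + P)
(O(24, -16) + r(19, 30)) + 2091 = (-16*24 + (-19 + 30)) + 2091 = (-384 + 11) + 2091 = -373 + 2091 = 1718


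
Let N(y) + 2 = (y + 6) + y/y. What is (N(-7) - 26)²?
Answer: 784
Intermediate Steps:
N(y) = 5 + y (N(y) = -2 + ((y + 6) + y/y) = -2 + ((6 + y) + 1) = -2 + (7 + y) = 5 + y)
(N(-7) - 26)² = ((5 - 7) - 26)² = (-2 - 26)² = (-28)² = 784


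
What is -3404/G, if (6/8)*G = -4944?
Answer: 851/1648 ≈ 0.51638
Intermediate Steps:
G = -6592 (G = (4/3)*(-4944) = -6592)
-3404/G = -3404/(-6592) = -3404*(-1/6592) = 851/1648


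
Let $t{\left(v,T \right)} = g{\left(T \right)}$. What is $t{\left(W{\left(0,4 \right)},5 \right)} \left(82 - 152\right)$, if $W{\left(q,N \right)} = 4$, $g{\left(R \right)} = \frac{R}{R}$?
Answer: $-70$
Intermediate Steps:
$g{\left(R \right)} = 1$
$t{\left(v,T \right)} = 1$
$t{\left(W{\left(0,4 \right)},5 \right)} \left(82 - 152\right) = 1 \left(82 - 152\right) = 1 \left(-70\right) = -70$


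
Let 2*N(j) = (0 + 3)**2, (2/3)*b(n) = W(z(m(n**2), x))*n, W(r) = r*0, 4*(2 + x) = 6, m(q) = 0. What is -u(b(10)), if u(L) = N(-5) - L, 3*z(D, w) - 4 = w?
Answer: -9/2 ≈ -4.5000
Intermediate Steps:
x = -1/2 (x = -2 + (1/4)*6 = -2 + 3/2 = -1/2 ≈ -0.50000)
z(D, w) = 4/3 + w/3
W(r) = 0
b(n) = 0 (b(n) = 3*(0*n)/2 = (3/2)*0 = 0)
N(j) = 9/2 (N(j) = (0 + 3)**2/2 = (1/2)*3**2 = (1/2)*9 = 9/2)
u(L) = 9/2 - L
-u(b(10)) = -(9/2 - 1*0) = -(9/2 + 0) = -1*9/2 = -9/2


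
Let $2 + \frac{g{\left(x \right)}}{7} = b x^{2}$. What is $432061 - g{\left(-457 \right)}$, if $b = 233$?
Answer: $-340200644$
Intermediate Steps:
$g{\left(x \right)} = -14 + 1631 x^{2}$ ($g{\left(x \right)} = -14 + 7 \cdot 233 x^{2} = -14 + 1631 x^{2}$)
$432061 - g{\left(-457 \right)} = 432061 - \left(-14 + 1631 \left(-457\right)^{2}\right) = 432061 - \left(-14 + 1631 \cdot 208849\right) = 432061 - \left(-14 + 340632719\right) = 432061 - 340632705 = -340200644$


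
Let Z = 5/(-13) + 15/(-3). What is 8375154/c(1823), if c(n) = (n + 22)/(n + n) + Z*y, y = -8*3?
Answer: 132321849764/2049755 ≈ 64555.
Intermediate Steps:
y = -24
Z = -70/13 (Z = 5*(-1/13) + 15*(-⅓) = -5/13 - 5 = -70/13 ≈ -5.3846)
c(n) = 1680/13 + (22 + n)/(2*n) (c(n) = (n + 22)/(n + n) - 70/13*(-24) = (22 + n)/((2*n)) + 1680/13 = (22 + n)*(1/(2*n)) + 1680/13 = (22 + n)/(2*n) + 1680/13 = 1680/13 + (22 + n)/(2*n))
8375154/c(1823) = 8375154/(3373/26 + 11/1823) = 8375154/(6149265/47398) = 8375154*(47398/6149265) = 132321849764/2049755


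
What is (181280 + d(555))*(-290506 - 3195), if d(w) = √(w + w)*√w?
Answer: -53242117280 - 163004055*√2 ≈ -5.3473e+10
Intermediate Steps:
d(w) = w*√2 (d(w) = √(2*w)*√w = (√2*√w)*√w = w*√2)
(181280 + d(555))*(-290506 - 3195) = (181280 + 555*√2)*(-290506 - 3195) = (181280 + 555*√2)*(-293701) = -53242117280 - 163004055*√2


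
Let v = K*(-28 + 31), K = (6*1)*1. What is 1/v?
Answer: 1/18 ≈ 0.055556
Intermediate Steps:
K = 6 (K = 6*1 = 6)
v = 18 (v = 6*(-28 + 31) = 6*3 = 18)
1/v = 1/18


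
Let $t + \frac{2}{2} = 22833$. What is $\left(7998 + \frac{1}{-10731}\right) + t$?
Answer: $\frac{330836729}{10731} \approx 30830.0$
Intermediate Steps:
$t = 22832$ ($t = -1 + 22833 = 22832$)
$\left(7998 + \frac{1}{-10731}\right) + t = \left(7998 + \frac{1}{-10731}\right) + 22832 = \left(7998 - \frac{1}{10731}\right) + 22832 = \frac{85826537}{10731} + 22832 = \frac{330836729}{10731}$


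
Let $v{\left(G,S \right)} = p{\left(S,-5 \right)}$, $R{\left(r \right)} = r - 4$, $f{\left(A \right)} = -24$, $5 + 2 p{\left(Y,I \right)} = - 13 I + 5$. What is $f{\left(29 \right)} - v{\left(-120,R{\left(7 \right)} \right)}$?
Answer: $- \frac{113}{2} \approx -56.5$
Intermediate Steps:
$p{\left(Y,I \right)} = - \frac{13 I}{2}$ ($p{\left(Y,I \right)} = - \frac{5}{2} + \frac{- 13 I + 5}{2} = - \frac{5}{2} + \frac{5 - 13 I}{2} = - \frac{5}{2} - \left(- \frac{5}{2} + \frac{13 I}{2}\right) = - \frac{13 I}{2}$)
$R{\left(r \right)} = -4 + r$ ($R{\left(r \right)} = r - 4 = -4 + r$)
$v{\left(G,S \right)} = \frac{65}{2}$ ($v{\left(G,S \right)} = \left(- \frac{13}{2}\right) \left(-5\right) = \frac{65}{2}$)
$f{\left(29 \right)} - v{\left(-120,R{\left(7 \right)} \right)} = -24 - \frac{65}{2} = - \frac{113}{2}$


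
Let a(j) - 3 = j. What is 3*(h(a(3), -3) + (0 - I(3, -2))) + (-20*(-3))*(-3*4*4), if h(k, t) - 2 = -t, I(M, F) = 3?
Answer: -2874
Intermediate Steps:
a(j) = 3 + j
h(k, t) = 2 - t
3*(h(a(3), -3) + (0 - I(3, -2))) + (-20*(-3))*(-3*4*4) = 3*((2 - 1*(-3)) + (0 - 1*3)) + (-20*(-3))*(-3*4*4) = 3*((2 + 3) + (0 - 3)) + 60*(-12*4) = 3*(5 - 3) + 60*(-48) = 3*2 - 2880 = 6 - 2880 = -2874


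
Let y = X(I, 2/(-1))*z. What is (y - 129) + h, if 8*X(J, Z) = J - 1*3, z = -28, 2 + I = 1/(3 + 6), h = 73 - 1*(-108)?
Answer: 622/9 ≈ 69.111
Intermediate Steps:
h = 181 (h = 73 + 108 = 181)
I = -17/9 (I = -2 + 1/(3 + 6) = -2 + 1/9 = -2 + ⅑ = -17/9 ≈ -1.8889)
X(J, Z) = -3/8 + J/8 (X(J, Z) = (J - 1*3)/8 = (J - 3)/8 = (-3 + J)/8 = -3/8 + J/8)
y = 154/9 (y = (-3/8 + (⅛)*(-17/9))*(-28) = (-3/8 - 17/72)*(-28) = -11/18*(-28) = 154/9 ≈ 17.111)
(y - 129) + h = (154/9 - 129) + 181 = -1007/9 + 181 = 622/9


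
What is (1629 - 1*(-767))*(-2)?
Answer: -4792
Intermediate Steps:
(1629 - 1*(-767))*(-2) = (1629 + 767)*(-2) = 2396*(-2) = -4792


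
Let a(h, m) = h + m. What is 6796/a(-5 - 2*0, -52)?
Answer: -6796/57 ≈ -119.23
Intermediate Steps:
6796/a(-5 - 2*0, -52) = 6796/((-5 - 2*0) - 52) = 6796/((-5 + 0) - 52) = 6796/(-5 - 52) = 6796/(-57) = 6796*(-1/57) = -6796/57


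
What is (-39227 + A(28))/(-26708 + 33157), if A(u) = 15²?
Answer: -39002/6449 ≈ -6.0478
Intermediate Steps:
A(u) = 225
(-39227 + A(28))/(-26708 + 33157) = (-39227 + 225)/(-26708 + 33157) = -39002/6449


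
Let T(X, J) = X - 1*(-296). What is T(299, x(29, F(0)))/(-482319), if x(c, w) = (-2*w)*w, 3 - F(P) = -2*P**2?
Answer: -595/482319 ≈ -0.0012336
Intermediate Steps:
F(P) = 3 + 2*P**2 (F(P) = 3 - (-2)*P**2 = 3 + 2*P**2)
x(c, w) = -2*w**2
T(X, J) = 296 + X (T(X, J) = X + 296 = 296 + X)
T(299, x(29, F(0)))/(-482319) = (296 + 299)/(-482319) = 595*(-1/482319) = -595/482319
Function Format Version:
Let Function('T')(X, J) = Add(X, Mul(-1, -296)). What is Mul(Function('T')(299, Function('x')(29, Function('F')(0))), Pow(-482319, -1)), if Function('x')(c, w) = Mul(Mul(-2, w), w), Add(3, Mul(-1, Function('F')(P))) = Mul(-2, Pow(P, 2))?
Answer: Rational(-595, 482319) ≈ -0.0012336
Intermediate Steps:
Function('F')(P) = Add(3, Mul(2, Pow(P, 2))) (Function('F')(P) = Add(3, Mul(-1, Mul(-2, Pow(P, 2)))) = Add(3, Mul(2, Pow(P, 2))))
Function('x')(c, w) = Mul(-2, Pow(w, 2))
Function('T')(X, J) = Add(296, X) (Function('T')(X, J) = Add(X, 296) = Add(296, X))
Mul(Function('T')(299, Function('x')(29, Function('F')(0))), Pow(-482319, -1)) = Mul(Add(296, 299), Pow(-482319, -1)) = Mul(595, Rational(-1, 482319)) = Rational(-595, 482319)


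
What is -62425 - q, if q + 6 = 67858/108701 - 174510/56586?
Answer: -63986886198102/1025159131 ≈ -62417.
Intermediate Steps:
q = -8672554573/1025159131 (q = -6 + (67858/108701 - 174510/56586) = -6 + (67858*(1/108701) - 174510*1/56586) = -6 + (67858/108701 - 29085/9431) = -6 - 2521599787/1025159131 = -8672554573/1025159131 ≈ -8.4597)
-62425 - q = -62425 - 1*(-8672554573/1025159131) = -62425 + 8672554573/1025159131 = -63986886198102/1025159131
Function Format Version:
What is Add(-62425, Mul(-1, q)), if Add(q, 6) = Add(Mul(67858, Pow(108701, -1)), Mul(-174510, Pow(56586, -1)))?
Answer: Rational(-63986886198102, 1025159131) ≈ -62417.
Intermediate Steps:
q = Rational(-8672554573, 1025159131) (q = Add(-6, Add(Mul(67858, Pow(108701, -1)), Mul(-174510, Pow(56586, -1)))) = Add(-6, Add(Mul(67858, Rational(1, 108701)), Mul(-174510, Rational(1, 56586)))) = Add(-6, Add(Rational(67858, 108701), Rational(-29085, 9431))) = Add(-6, Rational(-2521599787, 1025159131)) = Rational(-8672554573, 1025159131) ≈ -8.4597)
Add(-62425, Mul(-1, q)) = Add(-62425, Mul(-1, Rational(-8672554573, 1025159131))) = Add(-62425, Rational(8672554573, 1025159131)) = Rational(-63986886198102, 1025159131)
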